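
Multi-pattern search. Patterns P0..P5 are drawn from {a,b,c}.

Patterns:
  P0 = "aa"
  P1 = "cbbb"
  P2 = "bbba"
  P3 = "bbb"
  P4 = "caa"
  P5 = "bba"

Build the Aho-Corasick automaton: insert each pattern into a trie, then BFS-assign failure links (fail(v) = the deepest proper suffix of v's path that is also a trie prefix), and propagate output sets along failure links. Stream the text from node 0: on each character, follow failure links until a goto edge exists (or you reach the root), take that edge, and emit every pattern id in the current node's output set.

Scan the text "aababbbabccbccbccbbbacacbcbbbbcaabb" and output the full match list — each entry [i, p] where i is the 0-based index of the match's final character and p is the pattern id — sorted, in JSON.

Build automaton:
Trie nodes:
  n0 'ε': a→1 b→7 c→3
  n1 'a': a→2
  n2 'aa': ·  ←P0
  n3 'c': a→11 b→4
  n4 'cb': b→5
  n5 'cbb': b→6
  n6 'cbbb': ·  ←P1
  n7 'b': b→8
  n8 'bb': a→13 b→9
  n9 'bbb': a→10  ←P3
  n10 'bbba': ·  ←P2
  n11 'ca': a→12
  n12 'caa': ·  ←P4
  n13 'bba': ·  ←P5

Failure links (BFS by depth):
  n1('a'): parent n0 fail=0; on 'a' 0 → fail=0;  out ∅∪∅=∅
  n3('c'): parent n0 fail=0; on 'c' 0 → fail=0;  out ∅∪∅=∅
  n7('b'): parent n0 fail=0; on 'b' 0 → fail=0;  out ∅∪∅=∅
  n2('aa'): parent n1 fail=0; on 'a' 0 → fail=1;  out {0}∪∅={0}
  n4('cb'): parent n3 fail=0; on 'b' 0 → fail=7;  out ∅∪∅=∅
  n8('bb'): parent n7 fail=0; on 'b' 0 → fail=7;  out ∅∪∅=∅
  n11('ca'): parent n3 fail=0; on 'a' 0 → fail=1;  out ∅∪∅=∅
  n5('cbb'): parent n4 fail=7; on 'b' 7 → fail=8;  out ∅∪∅=∅
  n9('bbb'): parent n8 fail=7; on 'b' 7 → fail=8;  out {3}∪∅={3}
  n12('caa'): parent n11 fail=1; on 'a' 1 → fail=2;  out {4}∪{0}={0,4}
  n13('bba'): parent n8 fail=7; on 'a' 7→0 → fail=1;  out {5}∪∅={5}
  n6('cbbb'): parent n5 fail=8; on 'b' 8 → fail=9;  out {1}∪{3}={1,3}
  n10('bbba'): parent n9 fail=8; on 'a' 8 → fail=13;  out {2}∪{5}={2,5}

Scan:
[0] read 'a'  n0⇒n1
[1] read 'a'  n1⇒n2  ** P0@[0:1]
[2] read 'b'  n2⇒n7 (fail-walked)
[3] read 'a'  n7⇒n1 (fail-walked)
[4] read 'b'  n1⇒n7 (fail-walked)
[5] read 'b'  n7⇒n8
[6] read 'b'  n8⇒n9  ** P3@[4:6]
[7] read 'a'  n9⇒n10  ** P2@[4:7],P5@[5:7]
[8] read 'b'  n10⇒n7 (fail-walked)
[9] read 'c'  n7⇒n3 (fail-walked)
[10] read 'c'  n3⇒n3 (fail-walked)
[11] read 'b'  n3⇒n4
[12] read 'c'  n4⇒n3 (fail-walked)
[13] read 'c'  n3⇒n3 (fail-walked)
[14] read 'b'  n3⇒n4
[15] read 'c'  n4⇒n3 (fail-walked)
[16] read 'c'  n3⇒n3 (fail-walked)
[17] read 'b'  n3⇒n4
[18] read 'b'  n4⇒n5
[19] read 'b'  n5⇒n6  ** P1@[16:19],P3@[17:19]
[20] read 'a'  n6⇒n10 (fail-walked)  ** P2@[17:20],P5@[18:20]
[21] read 'c'  n10⇒n3 (fail-walked)
[22] read 'a'  n3⇒n11
[23] read 'c'  n11⇒n3 (fail-walked)
[24] read 'b'  n3⇒n4
[25] read 'c'  n4⇒n3 (fail-walked)
[26] read 'b'  n3⇒n4
[27] read 'b'  n4⇒n5
[28] read 'b'  n5⇒n6  ** P1@[25:28],P3@[26:28]
[29] read 'b'  n6⇒n9 (fail-walked)  ** P3@[27:29]
[30] read 'c'  n9⇒n3 (fail-walked)
[31] read 'a'  n3⇒n11
[32] read 'a'  n11⇒n12  ** P0@[31:32],P4@[30:32]
[33] read 'b'  n12⇒n7 (fail-walked)
[34] read 'b'  n7⇒n8

All matches (sorted): [[1,0],[6,3],[7,2],[7,5],[19,1],[19,3],[20,2],[20,5],[28,1],[28,3],[29,3],[32,0],[32,4]]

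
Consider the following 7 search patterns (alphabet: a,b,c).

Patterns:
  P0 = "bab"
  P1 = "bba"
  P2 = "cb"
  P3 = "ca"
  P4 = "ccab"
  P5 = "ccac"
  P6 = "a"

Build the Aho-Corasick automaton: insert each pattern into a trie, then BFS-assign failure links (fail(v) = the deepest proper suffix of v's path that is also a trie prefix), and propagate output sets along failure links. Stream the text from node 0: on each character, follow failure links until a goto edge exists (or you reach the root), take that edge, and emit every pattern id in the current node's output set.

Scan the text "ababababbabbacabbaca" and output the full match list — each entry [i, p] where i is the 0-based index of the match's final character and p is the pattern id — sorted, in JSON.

Build automaton:
Trie nodes:
  n0 'ε': a→13 b→1 c→6
  n1 'b': a→2 b→4
  n2 'ba': b→3
  n3 'bab': ·  [P0 ends]
  n4 'bb': a→5
  n5 'bba': ·  [P1 ends]
  n6 'c': a→8 b→7 c→9
  n7 'cb': ·  [P2 ends]
  n8 'ca': ·  [P3 ends]
  n9 'cc': a→10
  n10 'cca': b→11 c→12
  n11 'ccab': ·  [P4 ends]
  n12 'ccac': ·  [P5 ends]
  n13 'a': ·  [P6 ends]

BFS fail/out derivation:
  n1('b'): parent n0 fail=0; on 'b' 0 → fail=0;  out ∅∪∅=∅
  n6('c'): parent n0 fail=0; on 'c' 0 → fail=0;  out ∅∪∅=∅
  n13('a'): parent n0 fail=0; on 'a' 0 → fail=0;  out {6}∪∅={6}
  n2('ba'): parent n1 fail=0; on 'a' 0 → fail=13;  out ∅∪{6}={6}
  n4('bb'): parent n1 fail=0; on 'b' 0 → fail=1;  out ∅∪∅=∅
  n7('cb'): parent n6 fail=0; on 'b' 0 → fail=1;  out {2}∪∅={2}
  n8('ca'): parent n6 fail=0; on 'a' 0 → fail=13;  out {3}∪{6}={3,6}
  n9('cc'): parent n6 fail=0; on 'c' 0 → fail=6;  out ∅∪∅=∅
  n3('bab'): parent n2 fail=13; on 'b' 13→0 → fail=1;  out {0}∪∅={0}
  n5('bba'): parent n4 fail=1; on 'a' 1 → fail=2;  out {1}∪{6}={1,6}
  n10('cca'): parent n9 fail=6; on 'a' 6 → fail=8;  out ∅∪{3,6}={3,6}
  n11('ccab'): parent n10 fail=8; on 'b' 8→13→0 → fail=1;  out {4}∪∅={4}
  n12('ccac'): parent n10 fail=8; on 'c' 8→13→0 → fail=6;  out {5}∪∅={5}

Scan:
pos 0 'a': at 13  → match P6@[0:0]
pos 1 'b': at 1 (fail-walked)
pos 2 'a': at 2  → match P6@[2:2]
pos 3 'b': at 3  → match P0@[1:3]
pos 4 'a': at 2 (fail-walked)  → match P6@[4:4]
pos 5 'b': at 3  → match P0@[3:5]
pos 6 'a': at 2 (fail-walked)  → match P6@[6:6]
pos 7 'b': at 3  → match P0@[5:7]
pos 8 'b': at 4 (fail-walked)
pos 9 'a': at 5  → match P1@[7:9],P6@[9:9]
pos 10 'b': at 3 (fail-walked)  → match P0@[8:10]
pos 11 'b': at 4 (fail-walked)
pos 12 'a': at 5  → match P1@[10:12],P6@[12:12]
pos 13 'c': at 6 (fail-walked)
pos 14 'a': at 8  → match P3@[13:14],P6@[14:14]
pos 15 'b': at 1 (fail-walked)
pos 16 'b': at 4
pos 17 'a': at 5  → match P1@[15:17],P6@[17:17]
pos 18 'c': at 6 (fail-walked)
pos 19 'a': at 8  → match P3@[18:19],P6@[19:19]

All matches (sorted): [[0,6],[2,6],[3,0],[4,6],[5,0],[6,6],[7,0],[9,1],[9,6],[10,0],[12,1],[12,6],[14,3],[14,6],[17,1],[17,6],[19,3],[19,6]]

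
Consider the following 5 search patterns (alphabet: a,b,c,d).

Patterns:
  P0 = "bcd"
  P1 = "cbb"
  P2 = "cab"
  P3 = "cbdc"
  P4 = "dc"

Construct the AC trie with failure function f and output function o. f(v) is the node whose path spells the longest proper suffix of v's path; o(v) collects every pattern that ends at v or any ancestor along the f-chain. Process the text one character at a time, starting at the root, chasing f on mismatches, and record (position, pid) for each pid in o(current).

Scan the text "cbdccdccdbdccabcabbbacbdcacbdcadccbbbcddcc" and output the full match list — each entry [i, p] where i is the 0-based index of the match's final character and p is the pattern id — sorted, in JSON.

Construct AC machine:
Trie (insert patterns):
  0='ε' goto b→1 c→4 d→11
  1='b' goto c→2
  2='bc' goto d→3
  3='bcd' goto ·  ←P0
  4='c' goto a→7 b→5
  5='cb' goto b→6 d→9
  6='cbb' goto ·  ←P1
  7='ca' goto b→8
  8='cab' goto ·  ←P2
  9='cbd' goto c→10
  10='cbdc' goto ·  ←P3
  11='d' goto c→12
  12='dc' goto ·  ←P4

BFS fail/out derivation:
  fail(1) 'b': from fail(0)=0 chase 'b': 0 ⇒ 0;  out=∅∪out(0)=∅
  fail(4) 'c': from fail(0)=0 chase 'c': 0 ⇒ 0;  out=∅∪out(0)=∅
  fail(11) 'd': from fail(0)=0 chase 'd': 0 ⇒ 0;  out=∅∪out(0)=∅
  fail(2) 'bc': from fail(1)=0 chase 'c': 0 ⇒ 4;  out=∅∪out(4)=∅
  fail(5) 'cb': from fail(4)=0 chase 'b': 0 ⇒ 1;  out=∅∪out(1)=∅
  fail(7) 'ca': from fail(4)=0 chase 'a': 0 ⇒ 0;  out=∅∪out(0)=∅
  fail(12) 'dc': from fail(11)=0 chase 'c': 0 ⇒ 4;  out={4}∪out(4)={4}
  fail(3) 'bcd': from fail(2)=4 chase 'd': 4→0 ⇒ 11;  out={0}∪out(11)={0}
  fail(6) 'cbb': from fail(5)=1 chase 'b': 1→0 ⇒ 1;  out={1}∪out(1)={1}
  fail(8) 'cab': from fail(7)=0 chase 'b': 0 ⇒ 1;  out={2}∪out(1)={2}
  fail(9) 'cbd': from fail(5)=1 chase 'd': 1→0 ⇒ 11;  out=∅∪out(11)=∅
  fail(10) 'cbdc': from fail(9)=11 chase 'c': 11 ⇒ 12;  out={3}∪out(12)={3,4}

Text stream:
[0] read 'c'  n0⇒n4
[1] read 'b'  n4⇒n5
[2] read 'd'  n5⇒n9
[3] read 'c'  n9⇒n10  ** P3@[0:3],P4@[2:3]
[4] read 'c'  n10⇒n4 ·f
[5] read 'd'  n4⇒n11 ·f
[6] read 'c'  n11⇒n12  ** P4@[5:6]
[7] read 'c'  n12⇒n4 ·f
[8] read 'd'  n4⇒n11 ·f
[9] read 'b'  n11⇒n1 ·f
[10] read 'd'  n1⇒n11 ·f
[11] read 'c'  n11⇒n12  ** P4@[10:11]
[12] read 'c'  n12⇒n4 ·f
[13] read 'a'  n4⇒n7
[14] read 'b'  n7⇒n8  ** P2@[12:14]
[15] read 'c'  n8⇒n2 ·f
[16] read 'a'  n2⇒n7 ·f
[17] read 'b'  n7⇒n8  ** P2@[15:17]
[18] read 'b'  n8⇒n1 ·f
[19] read 'b'  n1⇒n1 ·f
[20] read 'a'  n1⇒n0 ·f
[21] read 'c'  n0⇒n4
[22] read 'b'  n4⇒n5
[23] read 'd'  n5⇒n9
[24] read 'c'  n9⇒n10  ** P3@[21:24],P4@[23:24]
[25] read 'a'  n10⇒n7 ·f
[26] read 'c'  n7⇒n4 ·f
[27] read 'b'  n4⇒n5
[28] read 'd'  n5⇒n9
[29] read 'c'  n9⇒n10  ** P3@[26:29],P4@[28:29]
[30] read 'a'  n10⇒n7 ·f
[31] read 'd'  n7⇒n11 ·f
[32] read 'c'  n11⇒n12  ** P4@[31:32]
[33] read 'c'  n12⇒n4 ·f
[34] read 'b'  n4⇒n5
[35] read 'b'  n5⇒n6  ** P1@[33:35]
[36] read 'b'  n6⇒n1 ·f
[37] read 'c'  n1⇒n2
[38] read 'd'  n2⇒n3  ** P0@[36:38]
[39] read 'd'  n3⇒n11 ·f
[40] read 'c'  n11⇒n12  ** P4@[39:40]
[41] read 'c'  n12⇒n4 ·f

All matches (sorted): [[3,3],[3,4],[6,4],[11,4],[14,2],[17,2],[24,3],[24,4],[29,3],[29,4],[32,4],[35,1],[38,0],[40,4]]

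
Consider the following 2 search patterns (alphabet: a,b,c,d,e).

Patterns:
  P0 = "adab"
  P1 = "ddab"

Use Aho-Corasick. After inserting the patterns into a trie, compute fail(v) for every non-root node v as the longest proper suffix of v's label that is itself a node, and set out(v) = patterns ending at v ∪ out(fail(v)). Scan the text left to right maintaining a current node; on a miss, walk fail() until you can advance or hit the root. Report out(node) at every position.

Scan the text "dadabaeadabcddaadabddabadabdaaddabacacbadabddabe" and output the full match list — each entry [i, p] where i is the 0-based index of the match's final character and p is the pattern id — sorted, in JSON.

Construct AC machine:
Trie (insert patterns):
  n0 'ε': a→1 d→5
  n1 'a': d→2
  n2 'ad': a→3
  n3 'ada': b→4
  n4 'adab': ·  [P0 ends]
  n5 'd': d→6
  n6 'dd': a→7
  n7 'dda': b→8
  n8 'ddab': ·  [P1 ends]

BFS fail/out derivation:
  n1('a'): parent n0 fail=0; on 'a' 0 → fail=0;  out ∅∪∅=∅
  n5('d'): parent n0 fail=0; on 'd' 0 → fail=0;  out ∅∪∅=∅
  n2('ad'): parent n1 fail=0; on 'd' 0 → fail=5;  out ∅∪∅=∅
  n6('dd'): parent n5 fail=0; on 'd' 0 → fail=5;  out ∅∪∅=∅
  n3('ada'): parent n2 fail=5; on 'a' 5→0 → fail=1;  out ∅∪∅=∅
  n7('dda'): parent n6 fail=5; on 'a' 5→0 → fail=1;  out ∅∪∅=∅
  n4('adab'): parent n3 fail=1; on 'b' 1→0 → fail=0;  out {0}∪∅={0}
  n8('ddab'): parent n7 fail=1; on 'b' 1→0 → fail=0;  out {1}∪∅={1}

Run:
i=0 'd': node 0→5
i=1 'a': node 5→1 (fail-walked)
i=2 'd': node 1→2
i=3 'a': node 2→3
i=4 'b': node 3→4  ** P0@[1:4]
i=5 'a': node 4→1 (fail-walked)
i=6 'e': node 1→0 (fail-walked)
i=7 'a': node 0→1
i=8 'd': node 1→2
i=9 'a': node 2→3
i=10 'b': node 3→4  ** P0@[7:10]
i=11 'c': node 4→0 (fail-walked)
i=12 'd': node 0→5
i=13 'd': node 5→6
i=14 'a': node 6→7
i=15 'a': node 7→1 (fail-walked)
i=16 'd': node 1→2
i=17 'a': node 2→3
i=18 'b': node 3→4  ** P0@[15:18]
i=19 'd': node 4→5 (fail-walked)
i=20 'd': node 5→6
i=21 'a': node 6→7
i=22 'b': node 7→8  ** P1@[19:22]
i=23 'a': node 8→1 (fail-walked)
i=24 'd': node 1→2
i=25 'a': node 2→3
i=26 'b': node 3→4  ** P0@[23:26]
i=27 'd': node 4→5 (fail-walked)
i=28 'a': node 5→1 (fail-walked)
i=29 'a': node 1→1 (fail-walked)
i=30 'd': node 1→2
i=31 'd': node 2→6 (fail-walked)
i=32 'a': node 6→7
i=33 'b': node 7→8  ** P1@[30:33]
i=34 'a': node 8→1 (fail-walked)
i=35 'c': node 1→0 (fail-walked)
i=36 'a': node 0→1
i=37 'c': node 1→0 (fail-walked)
i=38 'b': node 0→0
i=39 'a': node 0→1
i=40 'd': node 1→2
i=41 'a': node 2→3
i=42 'b': node 3→4  ** P0@[39:42]
i=43 'd': node 4→5 (fail-walked)
i=44 'd': node 5→6
i=45 'a': node 6→7
i=46 'b': node 7→8  ** P1@[43:46]
i=47 'e': node 8→0 (fail-walked)

All matches (sorted): [[4,0],[10,0],[18,0],[22,1],[26,0],[33,1],[42,0],[46,1]]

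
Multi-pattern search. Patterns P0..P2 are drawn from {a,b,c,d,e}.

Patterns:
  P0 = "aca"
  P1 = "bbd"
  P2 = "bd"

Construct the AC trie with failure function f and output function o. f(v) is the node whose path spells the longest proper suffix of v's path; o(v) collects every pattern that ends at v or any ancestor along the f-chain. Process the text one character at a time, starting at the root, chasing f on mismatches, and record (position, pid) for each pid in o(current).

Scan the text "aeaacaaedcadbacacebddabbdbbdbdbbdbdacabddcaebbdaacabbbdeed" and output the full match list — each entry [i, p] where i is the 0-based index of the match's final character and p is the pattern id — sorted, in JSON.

Build automaton:
Trie (insert patterns):
  0='ε' goto a→1 b→4
  1='a' goto c→2
  2='ac' goto a→3
  3='aca' goto ·  [P0 ends]
  4='b' goto b→5 d→7
  5='bb' goto d→6
  6='bbd' goto ·  [P1 ends]
  7='bd' goto ·  [P2 ends]

BFS fail/out derivation:
  fail(1) 'a': from fail(0)=0 chase 'a': 0 ⇒ 0;  out=∅∪out(0)=∅
  fail(4) 'b': from fail(0)=0 chase 'b': 0 ⇒ 0;  out=∅∪out(0)=∅
  fail(2) 'ac': from fail(1)=0 chase 'c': 0 ⇒ 0;  out=∅∪out(0)=∅
  fail(5) 'bb': from fail(4)=0 chase 'b': 0 ⇒ 4;  out=∅∪out(4)=∅
  fail(7) 'bd': from fail(4)=0 chase 'd': 0 ⇒ 0;  out={2}∪out(0)={2}
  fail(3) 'aca': from fail(2)=0 chase 'a': 0 ⇒ 1;  out={0}∪out(1)={0}
  fail(6) 'bbd': from fail(5)=4 chase 'd': 4 ⇒ 7;  out={1}∪out(7)={1,2}

Text stream:
i=0 'a': node 0→1
i=1 'e': node 1→0 (fail-walked)
i=2 'a': node 0→1
i=3 'a': node 1→1 (fail-walked)
i=4 'c': node 1→2
i=5 'a': node 2→3  emit P0@[3:5]
i=6 'a': node 3→1 (fail-walked)
i=7 'e': node 1→0 (fail-walked)
i=8 'd': node 0→0
i=9 'c': node 0→0
i=10 'a': node 0→1
i=11 'd': node 1→0 (fail-walked)
i=12 'b': node 0→4
i=13 'a': node 4→1 (fail-walked)
i=14 'c': node 1→2
i=15 'a': node 2→3  emit P0@[13:15]
i=16 'c': node 3→2 (fail-walked)
i=17 'e': node 2→0 (fail-walked)
i=18 'b': node 0→4
i=19 'd': node 4→7  emit P2@[18:19]
i=20 'd': node 7→0 (fail-walked)
i=21 'a': node 0→1
i=22 'b': node 1→4 (fail-walked)
i=23 'b': node 4→5
i=24 'd': node 5→6  emit P1@[22:24],P2@[23:24]
i=25 'b': node 6→4 (fail-walked)
i=26 'b': node 4→5
i=27 'd': node 5→6  emit P1@[25:27],P2@[26:27]
i=28 'b': node 6→4 (fail-walked)
i=29 'd': node 4→7  emit P2@[28:29]
i=30 'b': node 7→4 (fail-walked)
i=31 'b': node 4→5
i=32 'd': node 5→6  emit P1@[30:32],P2@[31:32]
i=33 'b': node 6→4 (fail-walked)
i=34 'd': node 4→7  emit P2@[33:34]
i=35 'a': node 7→1 (fail-walked)
i=36 'c': node 1→2
i=37 'a': node 2→3  emit P0@[35:37]
i=38 'b': node 3→4 (fail-walked)
i=39 'd': node 4→7  emit P2@[38:39]
i=40 'd': node 7→0 (fail-walked)
i=41 'c': node 0→0
i=42 'a': node 0→1
i=43 'e': node 1→0 (fail-walked)
i=44 'b': node 0→4
i=45 'b': node 4→5
i=46 'd': node 5→6  emit P1@[44:46],P2@[45:46]
i=47 'a': node 6→1 (fail-walked)
i=48 'a': node 1→1 (fail-walked)
i=49 'c': node 1→2
i=50 'a': node 2→3  emit P0@[48:50]
i=51 'b': node 3→4 (fail-walked)
i=52 'b': node 4→5
i=53 'b': node 5→5 (fail-walked)
i=54 'd': node 5→6  emit P1@[52:54],P2@[53:54]
i=55 'e': node 6→0 (fail-walked)
i=56 'e': node 0→0
i=57 'd': node 0→0

All matches (sorted): [[5,0],[15,0],[19,2],[24,1],[24,2],[27,1],[27,2],[29,2],[32,1],[32,2],[34,2],[37,0],[39,2],[46,1],[46,2],[50,0],[54,1],[54,2]]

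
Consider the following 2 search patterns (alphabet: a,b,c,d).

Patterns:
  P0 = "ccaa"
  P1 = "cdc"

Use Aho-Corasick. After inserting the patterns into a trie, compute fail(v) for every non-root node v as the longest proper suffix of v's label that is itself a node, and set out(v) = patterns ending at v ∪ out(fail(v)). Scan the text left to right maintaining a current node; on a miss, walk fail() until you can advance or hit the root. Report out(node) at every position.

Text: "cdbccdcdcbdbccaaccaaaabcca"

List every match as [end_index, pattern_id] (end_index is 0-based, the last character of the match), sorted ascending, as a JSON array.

Construct AC machine:
Trie (insert patterns):
  n0 'ε': c→1
  n1 'c': c→2 d→5
  n2 'cc': a→3
  n3 'cca': a→4
  n4 'ccaa': ·  [P0 ends]
  n5 'cd': c→6
  n6 'cdc': ·  [P1 ends]

Failure links (BFS by depth):
  n1('c'): parent n0 fail=0; on 'c' 0 → fail=0;  out ∅∪∅=∅
  n2('cc'): parent n1 fail=0; on 'c' 0 → fail=1;  out ∅∪∅=∅
  n5('cd'): parent n1 fail=0; on 'd' 0 → fail=0;  out ∅∪∅=∅
  n3('cca'): parent n2 fail=1; on 'a' 1→0 → fail=0;  out ∅∪∅=∅
  n6('cdc'): parent n5 fail=0; on 'c' 0 → fail=1;  out {1}∪∅={1}
  n4('ccaa'): parent n3 fail=0; on 'a' 0 → fail=0;  out {0}∪∅={0}

Run:
pos 0 'c': at 1
pos 1 'd': at 5
pos 2 'b': at 0 ·f
pos 3 'c': at 1
pos 4 'c': at 2
pos 5 'd': at 5 ·f
pos 6 'c': at 6  emit P1@[4:6]
pos 7 'd': at 5 ·f
pos 8 'c': at 6  emit P1@[6:8]
pos 9 'b': at 0 ·f
pos 10 'd': at 0
pos 11 'b': at 0
pos 12 'c': at 1
pos 13 'c': at 2
pos 14 'a': at 3
pos 15 'a': at 4  emit P0@[12:15]
pos 16 'c': at 1 ·f
pos 17 'c': at 2
pos 18 'a': at 3
pos 19 'a': at 4  emit P0@[16:19]
pos 20 'a': at 0 ·f
pos 21 'a': at 0
pos 22 'b': at 0
pos 23 'c': at 1
pos 24 'c': at 2
pos 25 'a': at 3

All matches (sorted): [[6,1],[8,1],[15,0],[19,0]]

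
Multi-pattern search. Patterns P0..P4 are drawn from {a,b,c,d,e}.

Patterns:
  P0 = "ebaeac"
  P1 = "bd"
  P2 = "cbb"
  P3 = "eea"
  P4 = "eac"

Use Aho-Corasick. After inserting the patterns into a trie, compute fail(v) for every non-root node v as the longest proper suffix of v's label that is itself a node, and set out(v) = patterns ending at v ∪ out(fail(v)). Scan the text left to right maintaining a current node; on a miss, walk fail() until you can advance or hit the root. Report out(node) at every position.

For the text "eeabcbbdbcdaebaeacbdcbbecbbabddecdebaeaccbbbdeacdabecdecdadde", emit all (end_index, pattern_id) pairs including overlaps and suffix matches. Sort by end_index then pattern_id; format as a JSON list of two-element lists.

Construct AC machine:
Trie nodes:
  n0 'ε': b→7 c→9 e→1
  n1 'e': a→14 b→2 e→12
  n2 'eb': a→3
  n3 'eba': e→4
  n4 'ebae': a→5
  n5 'ebaea': c→6
  n6 'ebaeac': ·  [P0 ends]
  n7 'b': d→8
  n8 'bd': ·  [P1 ends]
  n9 'c': b→10
  n10 'cb': b→11
  n11 'cbb': ·  [P2 ends]
  n12 'ee': a→13
  n13 'eea': ·  [P3 ends]
  n14 'ea': c→15
  n15 'eac': ·  [P4 ends]

BFS fail/out derivation:
  fail(1) 'e': from fail(0)=0 chase 'e': 0 ⇒ 0;  out=∅∪out(0)=∅
  fail(7) 'b': from fail(0)=0 chase 'b': 0 ⇒ 0;  out=∅∪out(0)=∅
  fail(9) 'c': from fail(0)=0 chase 'c': 0 ⇒ 0;  out=∅∪out(0)=∅
  fail(2) 'eb': from fail(1)=0 chase 'b': 0 ⇒ 7;  out=∅∪out(7)=∅
  fail(8) 'bd': from fail(7)=0 chase 'd': 0 ⇒ 0;  out={1}∪out(0)={1}
  fail(10) 'cb': from fail(9)=0 chase 'b': 0 ⇒ 7;  out=∅∪out(7)=∅
  fail(12) 'ee': from fail(1)=0 chase 'e': 0 ⇒ 1;  out=∅∪out(1)=∅
  fail(14) 'ea': from fail(1)=0 chase 'a': 0 ⇒ 0;  out=∅∪out(0)=∅
  fail(3) 'eba': from fail(2)=7 chase 'a': 7→0 ⇒ 0;  out=∅∪out(0)=∅
  fail(11) 'cbb': from fail(10)=7 chase 'b': 7→0 ⇒ 7;  out={2}∪out(7)={2}
  fail(13) 'eea': from fail(12)=1 chase 'a': 1 ⇒ 14;  out={3}∪out(14)={3}
  fail(15) 'eac': from fail(14)=0 chase 'c': 0 ⇒ 9;  out={4}∪out(9)={4}
  fail(4) 'ebae': from fail(3)=0 chase 'e': 0 ⇒ 1;  out=∅∪out(1)=∅
  fail(5) 'ebaea': from fail(4)=1 chase 'a': 1 ⇒ 14;  out=∅∪out(14)=∅
  fail(6) 'ebaeac': from fail(5)=14 chase 'c': 14 ⇒ 15;  out={0}∪out(15)={0,4}

Text stream:
i=0 'e': node 0→1
i=1 'e': node 1→12
i=2 'a': node 12→13  emit P3@[0:2]
i=3 'b': node 13→7 ·f
i=4 'c': node 7→9 ·f
i=5 'b': node 9→10
i=6 'b': node 10→11  emit P2@[4:6]
i=7 'd': node 11→8 ·f  emit P1@[6:7]
i=8 'b': node 8→7 ·f
i=9 'c': node 7→9 ·f
i=10 'd': node 9→0 ·f
i=11 'a': node 0→0
i=12 'e': node 0→1
i=13 'b': node 1→2
i=14 'a': node 2→3
i=15 'e': node 3→4
i=16 'a': node 4→5
i=17 'c': node 5→6  emit P0@[12:17],P4@[15:17]
i=18 'b': node 6→10 ·f
i=19 'd': node 10→8 ·f  emit P1@[18:19]
i=20 'c': node 8→9 ·f
i=21 'b': node 9→10
i=22 'b': node 10→11  emit P2@[20:22]
i=23 'e': node 11→1 ·f
i=24 'c': node 1→9 ·f
i=25 'b': node 9→10
i=26 'b': node 10→11  emit P2@[24:26]
i=27 'a': node 11→0 ·f
i=28 'b': node 0→7
i=29 'd': node 7→8  emit P1@[28:29]
i=30 'd': node 8→0 ·f
i=31 'e': node 0→1
i=32 'c': node 1→9 ·f
i=33 'd': node 9→0 ·f
i=34 'e': node 0→1
i=35 'b': node 1→2
i=36 'a': node 2→3
i=37 'e': node 3→4
i=38 'a': node 4→5
i=39 'c': node 5→6  emit P0@[34:39],P4@[37:39]
i=40 'c': node 6→9 ·f
i=41 'b': node 9→10
i=42 'b': node 10→11  emit P2@[40:42]
i=43 'b': node 11→7 ·f
i=44 'd': node 7→8  emit P1@[43:44]
i=45 'e': node 8→1 ·f
i=46 'a': node 1→14
i=47 'c': node 14→15  emit P4@[45:47]
i=48 'd': node 15→0 ·f
i=49 'a': node 0→0
i=50 'b': node 0→7
i=51 'e': node 7→1 ·f
i=52 'c': node 1→9 ·f
i=53 'd': node 9→0 ·f
i=54 'e': node 0→1
i=55 'c': node 1→9 ·f
i=56 'd': node 9→0 ·f
i=57 'a': node 0→0
i=58 'd': node 0→0
i=59 'd': node 0→0
i=60 'e': node 0→1

All matches (sorted): [[2,3],[6,2],[7,1],[17,0],[17,4],[19,1],[22,2],[26,2],[29,1],[39,0],[39,4],[42,2],[44,1],[47,4]]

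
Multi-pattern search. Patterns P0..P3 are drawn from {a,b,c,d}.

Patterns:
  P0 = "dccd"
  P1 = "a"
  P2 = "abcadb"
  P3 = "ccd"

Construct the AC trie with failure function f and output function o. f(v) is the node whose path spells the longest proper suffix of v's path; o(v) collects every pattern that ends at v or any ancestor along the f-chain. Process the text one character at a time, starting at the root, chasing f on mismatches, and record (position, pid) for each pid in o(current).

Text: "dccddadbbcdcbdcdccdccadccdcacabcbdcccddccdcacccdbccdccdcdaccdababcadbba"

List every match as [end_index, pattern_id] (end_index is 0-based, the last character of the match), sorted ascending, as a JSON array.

Build automaton:
Trie nodes:
  n0 'ε': a→5 c→11 d→1
  n1 'd': c→2
  n2 'dc': c→3
  n3 'dcc': d→4
  n4 'dccd': ·  [P0 ends]
  n5 'a': b→6  [P1 ends]
  n6 'ab': c→7
  n7 'abc': a→8
  n8 'abca': d→9
  n9 'abcad': b→10
  n10 'abcadb': ·  [P2 ends]
  n11 'c': c→12
  n12 'cc': d→13
  n13 'ccd': ·  [P3 ends]

BFS fail/out derivation:
  fail(1) 'd': from fail(0)=0 chase 'd': 0 ⇒ 0;  out=∅∪out(0)=∅
  fail(5) 'a': from fail(0)=0 chase 'a': 0 ⇒ 0;  out={1}∪out(0)={1}
  fail(11) 'c': from fail(0)=0 chase 'c': 0 ⇒ 0;  out=∅∪out(0)=∅
  fail(2) 'dc': from fail(1)=0 chase 'c': 0 ⇒ 11;  out=∅∪out(11)=∅
  fail(6) 'ab': from fail(5)=0 chase 'b': 0 ⇒ 0;  out=∅∪out(0)=∅
  fail(12) 'cc': from fail(11)=0 chase 'c': 0 ⇒ 11;  out=∅∪out(11)=∅
  fail(3) 'dcc': from fail(2)=11 chase 'c': 11 ⇒ 12;  out=∅∪out(12)=∅
  fail(7) 'abc': from fail(6)=0 chase 'c': 0 ⇒ 11;  out=∅∪out(11)=∅
  fail(13) 'ccd': from fail(12)=11 chase 'd': 11→0 ⇒ 1;  out={3}∪out(1)={3}
  fail(4) 'dccd': from fail(3)=12 chase 'd': 12 ⇒ 13;  out={0}∪out(13)={0,3}
  fail(8) 'abca': from fail(7)=11 chase 'a': 11→0 ⇒ 5;  out=∅∪out(5)={1}
  fail(9) 'abcad': from fail(8)=5 chase 'd': 5→0 ⇒ 1;  out=∅∪out(1)=∅
  fail(10) 'abcadb': from fail(9)=1 chase 'b': 1→0 ⇒ 0;  out={2}∪out(0)={2}

Scan:
i=0 'd': node 0→1
i=1 'c': node 1→2
i=2 'c': node 2→3
i=3 'd': node 3→4  emit P0@[0:3],P3@[1:3]
i=4 'd': node 4→1 ·f
i=5 'a': node 1→5 ·f  emit P1@[5:5]
i=6 'd': node 5→1 ·f
i=7 'b': node 1→0 ·f
i=8 'b': node 0→0
i=9 'c': node 0→11
i=10 'd': node 11→1 ·f
i=11 'c': node 1→2
i=12 'b': node 2→0 ·f
i=13 'd': node 0→1
i=14 'c': node 1→2
i=15 'd': node 2→1 ·f
i=16 'c': node 1→2
i=17 'c': node 2→3
i=18 'd': node 3→4  emit P0@[15:18],P3@[16:18]
i=19 'c': node 4→2 ·f
i=20 'c': node 2→3
i=21 'a': node 3→5 ·f  emit P1@[21:21]
i=22 'd': node 5→1 ·f
i=23 'c': node 1→2
i=24 'c': node 2→3
i=25 'd': node 3→4  emit P0@[22:25],P3@[23:25]
i=26 'c': node 4→2 ·f
i=27 'a': node 2→5 ·f  emit P1@[27:27]
i=28 'c': node 5→11 ·f
i=29 'a': node 11→5 ·f  emit P1@[29:29]
i=30 'b': node 5→6
i=31 'c': node 6→7
i=32 'b': node 7→0 ·f
i=33 'd': node 0→1
i=34 'c': node 1→2
i=35 'c': node 2→3
i=36 'c': node 3→12 ·f
i=37 'd': node 12→13  emit P3@[35:37]
i=38 'd': node 13→1 ·f
i=39 'c': node 1→2
i=40 'c': node 2→3
i=41 'd': node 3→4  emit P0@[38:41],P3@[39:41]
i=42 'c': node 4→2 ·f
i=43 'a': node 2→5 ·f  emit P1@[43:43]
i=44 'c': node 5→11 ·f
i=45 'c': node 11→12
i=46 'c': node 12→12 ·f
i=47 'd': node 12→13  emit P3@[45:47]
i=48 'b': node 13→0 ·f
i=49 'c': node 0→11
i=50 'c': node 11→12
i=51 'd': node 12→13  emit P3@[49:51]
i=52 'c': node 13→2 ·f
i=53 'c': node 2→3
i=54 'd': node 3→4  emit P0@[51:54],P3@[52:54]
i=55 'c': node 4→2 ·f
i=56 'd': node 2→1 ·f
i=57 'a': node 1→5 ·f  emit P1@[57:57]
i=58 'c': node 5→11 ·f
i=59 'c': node 11→12
i=60 'd': node 12→13  emit P3@[58:60]
i=61 'a': node 13→5 ·f  emit P1@[61:61]
i=62 'b': node 5→6
i=63 'a': node 6→5 ·f  emit P1@[63:63]
i=64 'b': node 5→6
i=65 'c': node 6→7
i=66 'a': node 7→8  emit P1@[66:66]
i=67 'd': node 8→9
i=68 'b': node 9→10  emit P2@[63:68]
i=69 'b': node 10→0 ·f
i=70 'a': node 0→5  emit P1@[70:70]

Matches: [[3,0],[3,3],[5,1],[18,0],[18,3],[21,1],[25,0],[25,3],[27,1],[29,1],[37,3],[41,0],[41,3],[43,1],[47,3],[51,3],[54,0],[54,3],[57,1],[60,3],[61,1],[63,1],[66,1],[68,2],[70,1]]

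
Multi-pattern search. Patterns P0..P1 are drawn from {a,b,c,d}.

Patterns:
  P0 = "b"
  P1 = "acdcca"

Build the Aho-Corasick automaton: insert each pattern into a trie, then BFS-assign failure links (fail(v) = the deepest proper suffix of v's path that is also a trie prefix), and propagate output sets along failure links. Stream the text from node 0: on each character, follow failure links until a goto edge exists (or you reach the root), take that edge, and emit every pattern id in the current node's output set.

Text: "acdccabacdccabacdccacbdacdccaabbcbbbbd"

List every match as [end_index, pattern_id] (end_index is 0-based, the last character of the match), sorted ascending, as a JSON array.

Build:
Trie (insert patterns):
  0='ε' goto a→2 b→1
  1='b' goto ·  ←P0
  2='a' goto c→3
  3='ac' goto d→4
  4='acd' goto c→5
  5='acdc' goto c→6
  6='acdcc' goto a→7
  7='acdcca' goto ·  ←P1

Failure links (BFS by depth):
  n1('b'): parent n0 fail=0; on 'b' 0 → fail=0;  out {0}∪∅={0}
  n2('a'): parent n0 fail=0; on 'a' 0 → fail=0;  out ∅∪∅=∅
  n3('ac'): parent n2 fail=0; on 'c' 0 → fail=0;  out ∅∪∅=∅
  n4('acd'): parent n3 fail=0; on 'd' 0 → fail=0;  out ∅∪∅=∅
  n5('acdc'): parent n4 fail=0; on 'c' 0 → fail=0;  out ∅∪∅=∅
  n6('acdcc'): parent n5 fail=0; on 'c' 0 → fail=0;  out ∅∪∅=∅
  n7('acdcca'): parent n6 fail=0; on 'a' 0 → fail=2;  out {1}∪∅={1}

Text stream:
i=0 'a': node 0→2
i=1 'c': node 2→3
i=2 'd': node 3→4
i=3 'c': node 4→5
i=4 'c': node 5→6
i=5 'a': node 6→7  emit P1@[0:5]
i=6 'b': node 7→1 ·f  emit P0@[6:6]
i=7 'a': node 1→2 ·f
i=8 'c': node 2→3
i=9 'd': node 3→4
i=10 'c': node 4→5
i=11 'c': node 5→6
i=12 'a': node 6→7  emit P1@[7:12]
i=13 'b': node 7→1 ·f  emit P0@[13:13]
i=14 'a': node 1→2 ·f
i=15 'c': node 2→3
i=16 'd': node 3→4
i=17 'c': node 4→5
i=18 'c': node 5→6
i=19 'a': node 6→7  emit P1@[14:19]
i=20 'c': node 7→3 ·f
i=21 'b': node 3→1 ·f  emit P0@[21:21]
i=22 'd': node 1→0 ·f
i=23 'a': node 0→2
i=24 'c': node 2→3
i=25 'd': node 3→4
i=26 'c': node 4→5
i=27 'c': node 5→6
i=28 'a': node 6→7  emit P1@[23:28]
i=29 'a': node 7→2 ·f
i=30 'b': node 2→1 ·f  emit P0@[30:30]
i=31 'b': node 1→1 ·f  emit P0@[31:31]
i=32 'c': node 1→0 ·f
i=33 'b': node 0→1  emit P0@[33:33]
i=34 'b': node 1→1 ·f  emit P0@[34:34]
i=35 'b': node 1→1 ·f  emit P0@[35:35]
i=36 'b': node 1→1 ·f  emit P0@[36:36]
i=37 'd': node 1→0 ·f

All matches (sorted): [[5,1],[6,0],[12,1],[13,0],[19,1],[21,0],[28,1],[30,0],[31,0],[33,0],[34,0],[35,0],[36,0]]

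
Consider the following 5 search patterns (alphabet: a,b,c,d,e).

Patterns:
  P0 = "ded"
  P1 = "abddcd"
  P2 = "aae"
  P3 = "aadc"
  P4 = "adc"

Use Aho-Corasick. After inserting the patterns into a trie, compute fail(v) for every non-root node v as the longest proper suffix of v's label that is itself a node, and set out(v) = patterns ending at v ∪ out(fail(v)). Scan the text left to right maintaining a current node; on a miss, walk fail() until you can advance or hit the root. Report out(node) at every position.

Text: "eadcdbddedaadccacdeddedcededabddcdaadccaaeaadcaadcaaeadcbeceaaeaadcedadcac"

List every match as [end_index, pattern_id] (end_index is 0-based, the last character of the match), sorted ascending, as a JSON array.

Build automaton:
Trie (insert patterns):
  0='ε' goto a→4 d→1
  1='d' goto e→2
  2='de' goto d→3
  3='ded' goto ·  ←P0
  4='a' goto a→10 b→5 d→14
  5='ab' goto d→6
  6='abd' goto d→7
  7='abdd' goto c→8
  8='abddc' goto d→9
  9='abddcd' goto ·  ←P1
  10='aa' goto d→12 e→11
  11='aae' goto ·  ←P2
  12='aad' goto c→13
  13='aadc' goto ·  ←P3
  14='ad' goto c→15
  15='adc' goto ·  ←P4

BFS fail/out derivation:
  fail(1) 'd': from fail(0)=0 chase 'd': 0 ⇒ 0;  out=∅∪out(0)=∅
  fail(4) 'a': from fail(0)=0 chase 'a': 0 ⇒ 0;  out=∅∪out(0)=∅
  fail(2) 'de': from fail(1)=0 chase 'e': 0 ⇒ 0;  out=∅∪out(0)=∅
  fail(5) 'ab': from fail(4)=0 chase 'b': 0 ⇒ 0;  out=∅∪out(0)=∅
  fail(10) 'aa': from fail(4)=0 chase 'a': 0 ⇒ 4;  out=∅∪out(4)=∅
  fail(14) 'ad': from fail(4)=0 chase 'd': 0 ⇒ 1;  out=∅∪out(1)=∅
  fail(3) 'ded': from fail(2)=0 chase 'd': 0 ⇒ 1;  out={0}∪out(1)={0}
  fail(6) 'abd': from fail(5)=0 chase 'd': 0 ⇒ 1;  out=∅∪out(1)=∅
  fail(11) 'aae': from fail(10)=4 chase 'e': 4→0 ⇒ 0;  out={2}∪out(0)={2}
  fail(12) 'aad': from fail(10)=4 chase 'd': 4 ⇒ 14;  out=∅∪out(14)=∅
  fail(15) 'adc': from fail(14)=1 chase 'c': 1→0 ⇒ 0;  out={4}∪out(0)={4}
  fail(7) 'abdd': from fail(6)=1 chase 'd': 1→0 ⇒ 1;  out=∅∪out(1)=∅
  fail(13) 'aadc': from fail(12)=14 chase 'c': 14 ⇒ 15;  out={3}∪out(15)={3,4}
  fail(8) 'abddc': from fail(7)=1 chase 'c': 1→0 ⇒ 0;  out=∅∪out(0)=∅
  fail(9) 'abddcd': from fail(8)=0 chase 'd': 0 ⇒ 1;  out={1}∪out(1)={1}

Text stream:
[0] read 'e'  n0⇒n0
[1] read 'a'  n0⇒n4
[2] read 'd'  n4⇒n14
[3] read 'c'  n14⇒n15  → match P4@[1:3]
[4] read 'd'  n15⇒n1 (via fail)
[5] read 'b'  n1⇒n0 (via fail)
[6] read 'd'  n0⇒n1
[7] read 'd'  n1⇒n1 (via fail)
[8] read 'e'  n1⇒n2
[9] read 'd'  n2⇒n3  → match P0@[7:9]
[10] read 'a'  n3⇒n4 (via fail)
[11] read 'a'  n4⇒n10
[12] read 'd'  n10⇒n12
[13] read 'c'  n12⇒n13  → match P3@[10:13],P4@[11:13]
[14] read 'c'  n13⇒n0 (via fail)
[15] read 'a'  n0⇒n4
[16] read 'c'  n4⇒n0 (via fail)
[17] read 'd'  n0⇒n1
[18] read 'e'  n1⇒n2
[19] read 'd'  n2⇒n3  → match P0@[17:19]
[20] read 'd'  n3⇒n1 (via fail)
[21] read 'e'  n1⇒n2
[22] read 'd'  n2⇒n3  → match P0@[20:22]
[23] read 'c'  n3⇒n0 (via fail)
[24] read 'e'  n0⇒n0
[25] read 'd'  n0⇒n1
[26] read 'e'  n1⇒n2
[27] read 'd'  n2⇒n3  → match P0@[25:27]
[28] read 'a'  n3⇒n4 (via fail)
[29] read 'b'  n4⇒n5
[30] read 'd'  n5⇒n6
[31] read 'd'  n6⇒n7
[32] read 'c'  n7⇒n8
[33] read 'd'  n8⇒n9  → match P1@[28:33]
[34] read 'a'  n9⇒n4 (via fail)
[35] read 'a'  n4⇒n10
[36] read 'd'  n10⇒n12
[37] read 'c'  n12⇒n13  → match P3@[34:37],P4@[35:37]
[38] read 'c'  n13⇒n0 (via fail)
[39] read 'a'  n0⇒n4
[40] read 'a'  n4⇒n10
[41] read 'e'  n10⇒n11  → match P2@[39:41]
[42] read 'a'  n11⇒n4 (via fail)
[43] read 'a'  n4⇒n10
[44] read 'd'  n10⇒n12
[45] read 'c'  n12⇒n13  → match P3@[42:45],P4@[43:45]
[46] read 'a'  n13⇒n4 (via fail)
[47] read 'a'  n4⇒n10
[48] read 'd'  n10⇒n12
[49] read 'c'  n12⇒n13  → match P3@[46:49],P4@[47:49]
[50] read 'a'  n13⇒n4 (via fail)
[51] read 'a'  n4⇒n10
[52] read 'e'  n10⇒n11  → match P2@[50:52]
[53] read 'a'  n11⇒n4 (via fail)
[54] read 'd'  n4⇒n14
[55] read 'c'  n14⇒n15  → match P4@[53:55]
[56] read 'b'  n15⇒n0 (via fail)
[57] read 'e'  n0⇒n0
[58] read 'c'  n0⇒n0
[59] read 'e'  n0⇒n0
[60] read 'a'  n0⇒n4
[61] read 'a'  n4⇒n10
[62] read 'e'  n10⇒n11  → match P2@[60:62]
[63] read 'a'  n11⇒n4 (via fail)
[64] read 'a'  n4⇒n10
[65] read 'd'  n10⇒n12
[66] read 'c'  n12⇒n13  → match P3@[63:66],P4@[64:66]
[67] read 'e'  n13⇒n0 (via fail)
[68] read 'd'  n0⇒n1
[69] read 'a'  n1⇒n4 (via fail)
[70] read 'd'  n4⇒n14
[71] read 'c'  n14⇒n15  → match P4@[69:71]
[72] read 'a'  n15⇒n4 (via fail)
[73] read 'c'  n4⇒n0 (via fail)

All matches (sorted): [[3,4],[9,0],[13,3],[13,4],[19,0],[22,0],[27,0],[33,1],[37,3],[37,4],[41,2],[45,3],[45,4],[49,3],[49,4],[52,2],[55,4],[62,2],[66,3],[66,4],[71,4]]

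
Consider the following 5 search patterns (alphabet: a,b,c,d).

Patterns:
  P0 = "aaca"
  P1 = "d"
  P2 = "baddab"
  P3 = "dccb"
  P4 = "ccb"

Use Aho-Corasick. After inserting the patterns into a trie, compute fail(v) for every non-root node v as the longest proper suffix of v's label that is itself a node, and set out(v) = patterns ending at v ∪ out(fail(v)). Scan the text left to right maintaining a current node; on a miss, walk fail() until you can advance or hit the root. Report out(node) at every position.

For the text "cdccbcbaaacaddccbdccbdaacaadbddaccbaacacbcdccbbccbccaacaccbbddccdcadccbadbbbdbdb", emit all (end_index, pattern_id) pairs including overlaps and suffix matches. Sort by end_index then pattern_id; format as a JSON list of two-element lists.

Build automaton:
Trie nodes:
  0='ε' goto a→1 b→6 c→15 d→5
  1='a' goto a→2
  2='aa' goto c→3
  3='aac' goto a→4
  4='aaca' goto ·  [P0 ends]
  5='d' goto c→12  [P1 ends]
  6='b' goto a→7
  7='ba' goto d→8
  8='bad' goto d→9
  9='badd' goto a→10
  10='badda' goto b→11
  11='baddab' goto ·  [P2 ends]
  12='dc' goto c→13
  13='dcc' goto b→14
  14='dccb' goto ·  [P3 ends]
  15='c' goto c→16
  16='cc' goto b→17
  17='ccb' goto ·  [P4 ends]

BFS fail/out derivation:
  n1('a'): parent n0 fail=0; on 'a' 0 → fail=0;  out ∅∪∅=∅
  n5('d'): parent n0 fail=0; on 'd' 0 → fail=0;  out {1}∪∅={1}
  n6('b'): parent n0 fail=0; on 'b' 0 → fail=0;  out ∅∪∅=∅
  n15('c'): parent n0 fail=0; on 'c' 0 → fail=0;  out ∅∪∅=∅
  n2('aa'): parent n1 fail=0; on 'a' 0 → fail=1;  out ∅∪∅=∅
  n7('ba'): parent n6 fail=0; on 'a' 0 → fail=1;  out ∅∪∅=∅
  n12('dc'): parent n5 fail=0; on 'c' 0 → fail=15;  out ∅∪∅=∅
  n16('cc'): parent n15 fail=0; on 'c' 0 → fail=15;  out ∅∪∅=∅
  n3('aac'): parent n2 fail=1; on 'c' 1→0 → fail=15;  out ∅∪∅=∅
  n8('bad'): parent n7 fail=1; on 'd' 1→0 → fail=5;  out ∅∪{1}={1}
  n13('dcc'): parent n12 fail=15; on 'c' 15 → fail=16;  out ∅∪∅=∅
  n17('ccb'): parent n16 fail=15; on 'b' 15→0 → fail=6;  out {4}∪∅={4}
  n4('aaca'): parent n3 fail=15; on 'a' 15→0 → fail=1;  out {0}∪∅={0}
  n9('badd'): parent n8 fail=5; on 'd' 5→0 → fail=5;  out ∅∪{1}={1}
  n14('dccb'): parent n13 fail=16; on 'b' 16 → fail=17;  out {3}∪{4}={3,4}
  n10('badda'): parent n9 fail=5; on 'a' 5→0 → fail=1;  out ∅∪∅=∅
  n11('baddab'): parent n10 fail=1; on 'b' 1→0 → fail=6;  out {2}∪∅={2}

Run:
i=0 'c': node 0→15
i=1 'd': node 15→5 (via fail)  emit P1@[1:1]
i=2 'c': node 5→12
i=3 'c': node 12→13
i=4 'b': node 13→14  emit P3@[1:4],P4@[2:4]
i=5 'c': node 14→15 (via fail)
i=6 'b': node 15→6 (via fail)
i=7 'a': node 6→7
i=8 'a': node 7→2 (via fail)
i=9 'a': node 2→2 (via fail)
i=10 'c': node 2→3
i=11 'a': node 3→4  emit P0@[8:11]
i=12 'd': node 4→5 (via fail)  emit P1@[12:12]
i=13 'd': node 5→5 (via fail)  emit P1@[13:13]
i=14 'c': node 5→12
i=15 'c': node 12→13
i=16 'b': node 13→14  emit P3@[13:16],P4@[14:16]
i=17 'd': node 14→5 (via fail)  emit P1@[17:17]
i=18 'c': node 5→12
i=19 'c': node 12→13
i=20 'b': node 13→14  emit P3@[17:20],P4@[18:20]
i=21 'd': node 14→5 (via fail)  emit P1@[21:21]
i=22 'a': node 5→1 (via fail)
i=23 'a': node 1→2
i=24 'c': node 2→3
i=25 'a': node 3→4  emit P0@[22:25]
i=26 'a': node 4→2 (via fail)
i=27 'd': node 2→5 (via fail)  emit P1@[27:27]
i=28 'b': node 5→6 (via fail)
i=29 'd': node 6→5 (via fail)  emit P1@[29:29]
i=30 'd': node 5→5 (via fail)  emit P1@[30:30]
i=31 'a': node 5→1 (via fail)
i=32 'c': node 1→15 (via fail)
i=33 'c': node 15→16
i=34 'b': node 16→17  emit P4@[32:34]
i=35 'a': node 17→7 (via fail)
i=36 'a': node 7→2 (via fail)
i=37 'c': node 2→3
i=38 'a': node 3→4  emit P0@[35:38]
i=39 'c': node 4→15 (via fail)
i=40 'b': node 15→6 (via fail)
i=41 'c': node 6→15 (via fail)
i=42 'd': node 15→5 (via fail)  emit P1@[42:42]
i=43 'c': node 5→12
i=44 'c': node 12→13
i=45 'b': node 13→14  emit P3@[42:45],P4@[43:45]
i=46 'b': node 14→6 (via fail)
i=47 'c': node 6→15 (via fail)
i=48 'c': node 15→16
i=49 'b': node 16→17  emit P4@[47:49]
i=50 'c': node 17→15 (via fail)
i=51 'c': node 15→16
i=52 'a': node 16→1 (via fail)
i=53 'a': node 1→2
i=54 'c': node 2→3
i=55 'a': node 3→4  emit P0@[52:55]
i=56 'c': node 4→15 (via fail)
i=57 'c': node 15→16
i=58 'b': node 16→17  emit P4@[56:58]
i=59 'b': node 17→6 (via fail)
i=60 'd': node 6→5 (via fail)  emit P1@[60:60]
i=61 'd': node 5→5 (via fail)  emit P1@[61:61]
i=62 'c': node 5→12
i=63 'c': node 12→13
i=64 'd': node 13→5 (via fail)  emit P1@[64:64]
i=65 'c': node 5→12
i=66 'a': node 12→1 (via fail)
i=67 'd': node 1→5 (via fail)  emit P1@[67:67]
i=68 'c': node 5→12
i=69 'c': node 12→13
i=70 'b': node 13→14  emit P3@[67:70],P4@[68:70]
i=71 'a': node 14→7 (via fail)
i=72 'd': node 7→8  emit P1@[72:72]
i=73 'b': node 8→6 (via fail)
i=74 'b': node 6→6 (via fail)
i=75 'b': node 6→6 (via fail)
i=76 'd': node 6→5 (via fail)  emit P1@[76:76]
i=77 'b': node 5→6 (via fail)
i=78 'd': node 6→5 (via fail)  emit P1@[78:78]
i=79 'b': node 5→6 (via fail)

Matches: [[1,1],[4,3],[4,4],[11,0],[12,1],[13,1],[16,3],[16,4],[17,1],[20,3],[20,4],[21,1],[25,0],[27,1],[29,1],[30,1],[34,4],[38,0],[42,1],[45,3],[45,4],[49,4],[55,0],[58,4],[60,1],[61,1],[64,1],[67,1],[70,3],[70,4],[72,1],[76,1],[78,1]]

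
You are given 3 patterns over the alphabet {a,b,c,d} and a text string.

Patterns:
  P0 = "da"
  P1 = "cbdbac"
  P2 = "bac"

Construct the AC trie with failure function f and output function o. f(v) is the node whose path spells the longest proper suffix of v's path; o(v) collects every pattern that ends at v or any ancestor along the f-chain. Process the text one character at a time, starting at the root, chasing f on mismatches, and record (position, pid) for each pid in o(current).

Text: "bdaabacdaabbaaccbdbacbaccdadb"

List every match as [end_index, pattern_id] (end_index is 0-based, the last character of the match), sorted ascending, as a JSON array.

Build automaton:
Trie (insert patterns):
  n0 'ε': b→9 c→3 d→1
  n1 'd': a→2
  n2 'da': ·  [P0 ends]
  n3 'c': b→4
  n4 'cb': d→5
  n5 'cbd': b→6
  n6 'cbdb': a→7
  n7 'cbdba': c→8
  n8 'cbdbac': ·  [P1 ends]
  n9 'b': a→10
  n10 'ba': c→11
  n11 'bac': ·  [P2 ends]

BFS fail/out derivation:
  fail(1) 'd': from fail(0)=0 chase 'd': 0 ⇒ 0;  out=∅∪out(0)=∅
  fail(3) 'c': from fail(0)=0 chase 'c': 0 ⇒ 0;  out=∅∪out(0)=∅
  fail(9) 'b': from fail(0)=0 chase 'b': 0 ⇒ 0;  out=∅∪out(0)=∅
  fail(2) 'da': from fail(1)=0 chase 'a': 0 ⇒ 0;  out={0}∪out(0)={0}
  fail(4) 'cb': from fail(3)=0 chase 'b': 0 ⇒ 9;  out=∅∪out(9)=∅
  fail(10) 'ba': from fail(9)=0 chase 'a': 0 ⇒ 0;  out=∅∪out(0)=∅
  fail(5) 'cbd': from fail(4)=9 chase 'd': 9→0 ⇒ 1;  out=∅∪out(1)=∅
  fail(11) 'bac': from fail(10)=0 chase 'c': 0 ⇒ 3;  out={2}∪out(3)={2}
  fail(6) 'cbdb': from fail(5)=1 chase 'b': 1→0 ⇒ 9;  out=∅∪out(9)=∅
  fail(7) 'cbdba': from fail(6)=9 chase 'a': 9 ⇒ 10;  out=∅∪out(10)=∅
  fail(8) 'cbdbac': from fail(7)=10 chase 'c': 10 ⇒ 11;  out={1}∪out(11)={1,2}

Run:
i=0 'b': node 0→9
i=1 'd': node 9→1 (via fail)
i=2 'a': node 1→2  → match P0@[1:2]
i=3 'a': node 2→0 (via fail)
i=4 'b': node 0→9
i=5 'a': node 9→10
i=6 'c': node 10→11  → match P2@[4:6]
i=7 'd': node 11→1 (via fail)
i=8 'a': node 1→2  → match P0@[7:8]
i=9 'a': node 2→0 (via fail)
i=10 'b': node 0→9
i=11 'b': node 9→9 (via fail)
i=12 'a': node 9→10
i=13 'a': node 10→0 (via fail)
i=14 'c': node 0→3
i=15 'c': node 3→3 (via fail)
i=16 'b': node 3→4
i=17 'd': node 4→5
i=18 'b': node 5→6
i=19 'a': node 6→7
i=20 'c': node 7→8  → match P1@[15:20],P2@[18:20]
i=21 'b': node 8→4 (via fail)
i=22 'a': node 4→10 (via fail)
i=23 'c': node 10→11  → match P2@[21:23]
i=24 'c': node 11→3 (via fail)
i=25 'd': node 3→1 (via fail)
i=26 'a': node 1→2  → match P0@[25:26]
i=27 'd': node 2→1 (via fail)
i=28 'b': node 1→9 (via fail)

Result: [[2,0],[6,2],[8,0],[20,1],[20,2],[23,2],[26,0]]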